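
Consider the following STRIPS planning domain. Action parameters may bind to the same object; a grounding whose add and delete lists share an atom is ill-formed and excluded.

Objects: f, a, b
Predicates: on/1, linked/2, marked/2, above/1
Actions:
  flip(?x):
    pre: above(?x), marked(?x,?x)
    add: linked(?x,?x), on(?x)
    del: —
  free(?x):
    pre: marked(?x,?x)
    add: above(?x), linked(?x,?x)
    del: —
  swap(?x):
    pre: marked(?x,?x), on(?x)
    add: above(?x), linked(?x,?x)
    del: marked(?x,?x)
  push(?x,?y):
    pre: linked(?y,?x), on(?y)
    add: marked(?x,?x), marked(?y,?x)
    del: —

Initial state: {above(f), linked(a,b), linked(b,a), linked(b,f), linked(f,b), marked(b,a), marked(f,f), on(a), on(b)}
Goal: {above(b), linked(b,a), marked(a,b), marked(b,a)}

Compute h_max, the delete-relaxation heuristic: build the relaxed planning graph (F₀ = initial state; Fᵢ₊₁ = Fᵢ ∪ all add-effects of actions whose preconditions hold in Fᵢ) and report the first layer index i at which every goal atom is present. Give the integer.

F0 = init (9 atoms)
F1 = F0 ∪ {linked(f,f), marked(a,a), marked(a,b), marked(b,b), marked(b,f), on(f)}  (15 atoms)
F2 = F1 ∪ {above(a), above(b), linked(a,a), linked(b,b), marked(f,b)}  (20 atoms)
goal ⊆ F2  ⇒  h_max = 2

2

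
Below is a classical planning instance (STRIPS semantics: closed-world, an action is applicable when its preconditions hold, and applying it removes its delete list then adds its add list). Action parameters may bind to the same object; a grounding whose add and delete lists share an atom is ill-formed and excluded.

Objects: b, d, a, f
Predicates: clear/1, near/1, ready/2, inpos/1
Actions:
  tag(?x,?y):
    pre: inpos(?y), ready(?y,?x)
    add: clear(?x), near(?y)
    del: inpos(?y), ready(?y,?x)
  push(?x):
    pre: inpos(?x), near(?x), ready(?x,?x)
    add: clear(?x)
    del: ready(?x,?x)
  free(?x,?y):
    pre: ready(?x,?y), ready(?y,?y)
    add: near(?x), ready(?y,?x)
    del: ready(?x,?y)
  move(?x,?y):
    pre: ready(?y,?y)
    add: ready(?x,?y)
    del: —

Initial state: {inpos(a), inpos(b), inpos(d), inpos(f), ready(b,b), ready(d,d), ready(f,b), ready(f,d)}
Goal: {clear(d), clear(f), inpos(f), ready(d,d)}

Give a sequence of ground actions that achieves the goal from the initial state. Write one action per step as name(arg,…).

1. free(f,b)  →  {inpos(a), inpos(b), inpos(d), inpos(f), near(f), ready(b,b), ready(b,f), ready(d,d), ready(f,d)}
2. tag(f,b)  →  {clear(f), inpos(a), inpos(d), inpos(f), near(b), near(f), ready(b,b), ready(d,d), ready(f,d)}
3. move(a,d)  →  {clear(f), inpos(a), inpos(d), inpos(f), near(b), near(f), ready(a,d), ready(b,b), ready(d,d), ready(f,d)}
4. tag(d,a)  →  {clear(d), clear(f), inpos(d), inpos(f), near(a), near(b), near(f), ready(b,b), ready(d,d), ready(f,d)}

free(f,b); tag(f,b); move(a,d); tag(d,a)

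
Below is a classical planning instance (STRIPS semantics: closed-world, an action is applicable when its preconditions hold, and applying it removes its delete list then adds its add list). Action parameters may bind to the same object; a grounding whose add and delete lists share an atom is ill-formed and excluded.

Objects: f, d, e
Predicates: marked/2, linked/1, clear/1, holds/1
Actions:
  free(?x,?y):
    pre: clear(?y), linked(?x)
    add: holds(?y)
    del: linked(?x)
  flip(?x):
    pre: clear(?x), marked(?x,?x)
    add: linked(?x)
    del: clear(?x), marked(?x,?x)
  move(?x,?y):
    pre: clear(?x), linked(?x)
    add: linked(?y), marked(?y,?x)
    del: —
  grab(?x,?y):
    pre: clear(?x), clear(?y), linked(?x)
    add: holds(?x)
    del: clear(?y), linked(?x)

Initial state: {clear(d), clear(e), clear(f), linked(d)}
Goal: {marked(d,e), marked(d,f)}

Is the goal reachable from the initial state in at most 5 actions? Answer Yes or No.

Yes

1. move(d,f)  →  {clear(d), clear(e), clear(f), linked(d), linked(f), marked(f,d)}
2. move(f,d)  →  {clear(d), clear(e), clear(f), linked(d), linked(f), marked(d,f), marked(f,d)}
3. move(f,e)  →  {clear(d), clear(e), clear(f), linked(d), linked(e), linked(f), marked(d,f), marked(e,f), marked(f,d)}
4. move(e,d)  →  {clear(d), clear(e), clear(f), linked(d), linked(e), linked(f), marked(d,e), marked(d,f), marked(e,f), marked(f,d)}
optimal plan length = 4; 4 ≤ 5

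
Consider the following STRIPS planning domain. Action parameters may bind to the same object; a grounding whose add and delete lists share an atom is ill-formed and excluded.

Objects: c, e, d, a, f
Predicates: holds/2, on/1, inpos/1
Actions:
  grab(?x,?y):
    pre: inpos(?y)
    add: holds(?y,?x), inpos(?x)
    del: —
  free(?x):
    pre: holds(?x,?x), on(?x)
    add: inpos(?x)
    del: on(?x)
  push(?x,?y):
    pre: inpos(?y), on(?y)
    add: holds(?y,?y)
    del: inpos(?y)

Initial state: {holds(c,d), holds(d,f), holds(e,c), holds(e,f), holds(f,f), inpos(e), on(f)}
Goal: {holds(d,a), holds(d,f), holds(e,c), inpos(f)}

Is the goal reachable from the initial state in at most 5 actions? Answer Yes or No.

Yes

1. grab(d,e)  →  {holds(c,d), holds(d,f), holds(e,c), holds(e,d), holds(e,f), holds(f,f), inpos(d), inpos(e), on(f)}
2. grab(a,d)  →  {holds(c,d), holds(d,a), holds(d,f), holds(e,c), holds(e,d), holds(e,f), holds(f,f), inpos(a), inpos(d), inpos(e), on(f)}
3. grab(f,e)  →  {holds(c,d), holds(d,a), holds(d,f), holds(e,c), holds(e,d), holds(e,f), holds(f,f), inpos(a), inpos(d), inpos(e), inpos(f), on(f)}
optimal plan length = 3; 3 ≤ 5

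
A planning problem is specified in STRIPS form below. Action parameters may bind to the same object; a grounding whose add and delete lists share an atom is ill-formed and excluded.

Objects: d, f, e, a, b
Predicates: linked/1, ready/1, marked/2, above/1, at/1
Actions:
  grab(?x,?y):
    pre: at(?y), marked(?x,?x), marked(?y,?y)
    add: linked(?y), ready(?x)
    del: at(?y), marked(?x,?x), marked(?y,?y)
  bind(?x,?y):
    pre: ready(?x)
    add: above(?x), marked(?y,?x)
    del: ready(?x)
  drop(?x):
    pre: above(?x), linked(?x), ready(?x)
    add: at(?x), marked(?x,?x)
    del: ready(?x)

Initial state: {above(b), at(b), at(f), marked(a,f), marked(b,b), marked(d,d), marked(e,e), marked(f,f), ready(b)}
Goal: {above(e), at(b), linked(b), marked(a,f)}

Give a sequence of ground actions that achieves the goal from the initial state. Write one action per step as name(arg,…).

grab(e,b); bind(e,d); drop(b)

1. grab(e,b)  →  {above(b), at(f), linked(b), marked(a,f), marked(d,d), marked(f,f), ready(b), ready(e)}
2. bind(e,d)  →  {above(b), above(e), at(f), linked(b), marked(a,f), marked(d,d), marked(d,e), marked(f,f), ready(b)}
3. drop(b)  →  {above(b), above(e), at(b), at(f), linked(b), marked(a,f), marked(b,b), marked(d,d), marked(d,e), marked(f,f)}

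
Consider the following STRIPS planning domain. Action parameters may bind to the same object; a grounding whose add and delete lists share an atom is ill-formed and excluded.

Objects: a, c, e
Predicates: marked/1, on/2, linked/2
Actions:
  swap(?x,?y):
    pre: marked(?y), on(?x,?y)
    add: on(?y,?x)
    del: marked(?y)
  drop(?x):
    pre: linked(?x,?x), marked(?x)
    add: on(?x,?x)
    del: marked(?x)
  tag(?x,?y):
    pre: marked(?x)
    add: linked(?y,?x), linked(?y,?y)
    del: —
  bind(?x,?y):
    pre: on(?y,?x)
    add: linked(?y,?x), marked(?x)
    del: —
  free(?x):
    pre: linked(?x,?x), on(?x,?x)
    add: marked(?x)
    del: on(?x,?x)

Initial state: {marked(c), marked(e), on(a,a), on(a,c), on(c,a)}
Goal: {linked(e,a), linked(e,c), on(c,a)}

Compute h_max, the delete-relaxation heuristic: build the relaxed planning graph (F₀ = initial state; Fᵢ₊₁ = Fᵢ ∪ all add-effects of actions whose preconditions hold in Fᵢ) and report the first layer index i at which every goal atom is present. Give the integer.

2

F0 = init (5 atoms)
F1 = F0 ∪ {linked(a,a), linked(a,c), linked(a,e), linked(c,a), linked(c,c), linked(c,e), linked(e,c), linked(e,e), marked(a)}  (14 atoms)
F2 = F1 ∪ {linked(e,a), on(c,c), on(e,e)}  (17 atoms)
goal ⊆ F2  ⇒  h_max = 2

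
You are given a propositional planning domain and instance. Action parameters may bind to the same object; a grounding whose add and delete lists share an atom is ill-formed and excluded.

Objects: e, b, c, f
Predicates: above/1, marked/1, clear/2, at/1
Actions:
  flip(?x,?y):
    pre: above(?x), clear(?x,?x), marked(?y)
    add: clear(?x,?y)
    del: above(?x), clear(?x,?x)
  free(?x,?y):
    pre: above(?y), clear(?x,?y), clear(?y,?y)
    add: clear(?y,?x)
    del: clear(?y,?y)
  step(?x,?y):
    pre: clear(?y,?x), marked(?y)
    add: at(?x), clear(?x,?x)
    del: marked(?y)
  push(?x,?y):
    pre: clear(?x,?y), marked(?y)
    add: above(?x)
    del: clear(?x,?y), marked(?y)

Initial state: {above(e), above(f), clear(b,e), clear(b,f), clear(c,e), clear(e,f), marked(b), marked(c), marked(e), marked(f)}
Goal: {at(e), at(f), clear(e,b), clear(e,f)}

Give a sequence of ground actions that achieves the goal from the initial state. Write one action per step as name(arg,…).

step(e,b); free(b,e); step(f,e)

1. step(e,b)  →  {above(e), above(f), at(e), clear(b,e), clear(b,f), clear(c,e), clear(e,e), clear(e,f), marked(c), marked(e), marked(f)}
2. free(b,e)  →  {above(e), above(f), at(e), clear(b,e), clear(b,f), clear(c,e), clear(e,b), clear(e,f), marked(c), marked(e), marked(f)}
3. step(f,e)  →  {above(e), above(f), at(e), at(f), clear(b,e), clear(b,f), clear(c,e), clear(e,b), clear(e,f), clear(f,f), marked(c), marked(f)}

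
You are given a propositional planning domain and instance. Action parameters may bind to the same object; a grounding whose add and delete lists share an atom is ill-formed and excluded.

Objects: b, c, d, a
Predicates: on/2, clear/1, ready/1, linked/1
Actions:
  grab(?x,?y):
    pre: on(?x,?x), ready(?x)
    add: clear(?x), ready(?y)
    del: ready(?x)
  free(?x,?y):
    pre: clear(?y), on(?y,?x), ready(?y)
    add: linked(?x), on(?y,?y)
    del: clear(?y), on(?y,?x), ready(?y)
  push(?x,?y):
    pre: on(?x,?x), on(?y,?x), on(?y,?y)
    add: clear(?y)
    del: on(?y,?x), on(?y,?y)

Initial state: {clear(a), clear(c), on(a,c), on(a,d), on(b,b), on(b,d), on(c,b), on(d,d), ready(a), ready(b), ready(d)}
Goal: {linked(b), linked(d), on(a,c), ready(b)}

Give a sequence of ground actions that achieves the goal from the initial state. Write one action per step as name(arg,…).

1. grab(d,c)  →  {clear(a), clear(c), clear(d), on(a,c), on(a,d), on(b,b), on(b,d), on(c,b), on(d,d), ready(a), ready(b), ready(c)}
2. free(b,c)  →  {clear(a), clear(d), linked(b), on(a,c), on(a,d), on(b,b), on(b,d), on(c,c), on(d,d), ready(a), ready(b)}
3. free(d,a)  →  {clear(d), linked(b), linked(d), on(a,a), on(a,c), on(b,b), on(b,d), on(c,c), on(d,d), ready(b)}

grab(d,c); free(b,c); free(d,a)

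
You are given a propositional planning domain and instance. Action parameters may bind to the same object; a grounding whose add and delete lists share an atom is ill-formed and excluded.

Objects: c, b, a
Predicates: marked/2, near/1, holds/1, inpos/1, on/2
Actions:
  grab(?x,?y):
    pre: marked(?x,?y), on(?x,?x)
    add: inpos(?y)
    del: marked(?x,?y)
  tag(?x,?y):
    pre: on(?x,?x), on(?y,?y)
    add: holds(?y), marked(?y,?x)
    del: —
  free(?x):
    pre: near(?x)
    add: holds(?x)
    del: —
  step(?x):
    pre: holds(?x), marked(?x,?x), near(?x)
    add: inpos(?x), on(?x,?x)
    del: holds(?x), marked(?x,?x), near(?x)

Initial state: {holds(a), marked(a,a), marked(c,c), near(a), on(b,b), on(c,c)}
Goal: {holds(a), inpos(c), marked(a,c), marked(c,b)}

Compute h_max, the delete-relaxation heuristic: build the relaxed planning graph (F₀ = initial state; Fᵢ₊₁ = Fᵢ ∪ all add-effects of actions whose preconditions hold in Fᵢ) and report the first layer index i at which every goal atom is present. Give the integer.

2

F0 = init (6 atoms)
F1 = F0 ∪ {holds(b), holds(c), inpos(a), inpos(c), marked(b,b), marked(b,c), marked(c,b), on(a,a)}  (14 atoms)
F2 = F1 ∪ {inpos(b), marked(a,b), marked(a,c), marked(b,a), marked(c,a)}  (19 atoms)
goal ⊆ F2  ⇒  h_max = 2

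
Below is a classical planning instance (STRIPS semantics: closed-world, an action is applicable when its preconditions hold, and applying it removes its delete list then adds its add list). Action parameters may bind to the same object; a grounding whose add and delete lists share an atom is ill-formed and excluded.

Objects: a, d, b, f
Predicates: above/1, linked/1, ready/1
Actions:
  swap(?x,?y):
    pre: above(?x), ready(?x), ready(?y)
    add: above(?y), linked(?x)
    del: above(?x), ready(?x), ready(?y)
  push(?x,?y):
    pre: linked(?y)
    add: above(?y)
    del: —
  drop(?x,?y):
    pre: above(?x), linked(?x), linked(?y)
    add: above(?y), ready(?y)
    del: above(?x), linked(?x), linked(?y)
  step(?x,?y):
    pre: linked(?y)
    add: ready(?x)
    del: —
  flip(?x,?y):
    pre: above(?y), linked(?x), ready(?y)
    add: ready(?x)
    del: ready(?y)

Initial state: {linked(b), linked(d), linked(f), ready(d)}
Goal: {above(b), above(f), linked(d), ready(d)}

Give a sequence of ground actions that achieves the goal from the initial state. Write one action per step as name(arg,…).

1. push(a,b)  →  {above(b), linked(b), linked(d), linked(f), ready(d)}
2. push(a,f)  →  {above(b), above(f), linked(b), linked(d), linked(f), ready(d)}

push(a,b); push(a,f)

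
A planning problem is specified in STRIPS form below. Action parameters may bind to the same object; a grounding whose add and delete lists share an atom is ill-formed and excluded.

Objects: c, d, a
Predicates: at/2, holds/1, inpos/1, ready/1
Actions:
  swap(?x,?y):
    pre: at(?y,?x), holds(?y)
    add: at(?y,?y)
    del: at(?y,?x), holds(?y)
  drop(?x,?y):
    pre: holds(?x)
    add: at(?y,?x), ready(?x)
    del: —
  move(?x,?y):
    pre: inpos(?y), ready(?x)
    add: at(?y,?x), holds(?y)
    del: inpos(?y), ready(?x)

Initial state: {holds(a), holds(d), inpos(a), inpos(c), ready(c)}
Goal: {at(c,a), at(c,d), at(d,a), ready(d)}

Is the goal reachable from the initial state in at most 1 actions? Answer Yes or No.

1. drop(d,c)  →  {at(c,d), holds(a), holds(d), inpos(a), inpos(c), ready(c), ready(d)}
2. drop(a,c)  →  {at(c,a), at(c,d), holds(a), holds(d), inpos(a), inpos(c), ready(a), ready(c), ready(d)}
3. drop(a,d)  →  {at(c,a), at(c,d), at(d,a), holds(a), holds(d), inpos(a), inpos(c), ready(a), ready(c), ready(d)}
optimal plan length = 3; 3 > 1

No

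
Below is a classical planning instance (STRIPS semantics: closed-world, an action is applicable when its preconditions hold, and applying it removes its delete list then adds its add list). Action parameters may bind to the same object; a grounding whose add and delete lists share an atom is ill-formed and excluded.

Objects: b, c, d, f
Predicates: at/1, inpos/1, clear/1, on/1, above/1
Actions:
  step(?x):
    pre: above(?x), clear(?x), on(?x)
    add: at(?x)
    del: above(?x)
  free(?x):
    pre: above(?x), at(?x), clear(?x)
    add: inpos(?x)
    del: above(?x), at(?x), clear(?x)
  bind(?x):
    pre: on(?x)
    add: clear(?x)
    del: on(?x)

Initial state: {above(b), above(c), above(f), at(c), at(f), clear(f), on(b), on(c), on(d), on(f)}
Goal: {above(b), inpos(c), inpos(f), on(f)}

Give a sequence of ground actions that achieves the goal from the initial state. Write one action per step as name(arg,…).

free(f); bind(c); free(c)

1. free(f)  →  {above(b), above(c), at(c), inpos(f), on(b), on(c), on(d), on(f)}
2. bind(c)  →  {above(b), above(c), at(c), clear(c), inpos(f), on(b), on(d), on(f)}
3. free(c)  →  {above(b), inpos(c), inpos(f), on(b), on(d), on(f)}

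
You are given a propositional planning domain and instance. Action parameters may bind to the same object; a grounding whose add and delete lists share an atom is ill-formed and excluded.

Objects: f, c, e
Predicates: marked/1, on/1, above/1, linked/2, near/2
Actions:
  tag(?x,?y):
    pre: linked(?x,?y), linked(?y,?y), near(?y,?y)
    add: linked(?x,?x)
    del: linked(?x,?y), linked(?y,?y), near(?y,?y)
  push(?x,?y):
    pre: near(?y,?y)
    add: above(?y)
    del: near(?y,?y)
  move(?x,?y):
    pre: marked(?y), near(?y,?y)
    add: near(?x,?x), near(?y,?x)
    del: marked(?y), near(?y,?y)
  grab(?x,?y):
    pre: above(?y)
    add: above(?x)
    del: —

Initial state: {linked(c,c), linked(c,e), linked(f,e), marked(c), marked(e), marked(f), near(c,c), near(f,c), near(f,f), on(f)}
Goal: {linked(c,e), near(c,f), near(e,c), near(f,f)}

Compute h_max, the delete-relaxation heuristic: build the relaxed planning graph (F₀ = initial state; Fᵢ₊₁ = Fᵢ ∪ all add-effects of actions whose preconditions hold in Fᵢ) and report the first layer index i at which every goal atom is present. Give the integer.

2

F0 = init (10 atoms)
F1 = F0 ∪ {above(c), above(f), near(c,e), near(c,f), near(e,e), near(f,e)}  (16 atoms)
F2 = F1 ∪ {above(e), near(e,c), near(e,f)}  (19 atoms)
goal ⊆ F2  ⇒  h_max = 2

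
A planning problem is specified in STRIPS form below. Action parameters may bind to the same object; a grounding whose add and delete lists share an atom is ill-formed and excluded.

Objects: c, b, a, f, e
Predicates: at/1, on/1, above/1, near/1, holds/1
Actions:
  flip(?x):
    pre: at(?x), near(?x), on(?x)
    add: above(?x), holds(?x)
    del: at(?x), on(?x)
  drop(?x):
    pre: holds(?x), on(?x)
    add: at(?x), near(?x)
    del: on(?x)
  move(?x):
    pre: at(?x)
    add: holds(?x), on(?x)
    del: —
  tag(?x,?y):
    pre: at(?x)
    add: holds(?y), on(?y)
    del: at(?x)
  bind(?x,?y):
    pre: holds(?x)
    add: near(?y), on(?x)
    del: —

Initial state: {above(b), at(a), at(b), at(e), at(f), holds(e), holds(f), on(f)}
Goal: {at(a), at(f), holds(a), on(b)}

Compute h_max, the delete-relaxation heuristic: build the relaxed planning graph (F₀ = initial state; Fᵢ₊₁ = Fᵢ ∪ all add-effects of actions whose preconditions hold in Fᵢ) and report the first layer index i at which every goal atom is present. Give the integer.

1

F0 = init (8 atoms)
F1 = F0 ∪ {holds(a), holds(b), holds(c), near(a), near(b), near(c), near(e), near(f), on(a), on(b), on(c), on(e)}  (20 atoms)
goal ⊆ F1  ⇒  h_max = 1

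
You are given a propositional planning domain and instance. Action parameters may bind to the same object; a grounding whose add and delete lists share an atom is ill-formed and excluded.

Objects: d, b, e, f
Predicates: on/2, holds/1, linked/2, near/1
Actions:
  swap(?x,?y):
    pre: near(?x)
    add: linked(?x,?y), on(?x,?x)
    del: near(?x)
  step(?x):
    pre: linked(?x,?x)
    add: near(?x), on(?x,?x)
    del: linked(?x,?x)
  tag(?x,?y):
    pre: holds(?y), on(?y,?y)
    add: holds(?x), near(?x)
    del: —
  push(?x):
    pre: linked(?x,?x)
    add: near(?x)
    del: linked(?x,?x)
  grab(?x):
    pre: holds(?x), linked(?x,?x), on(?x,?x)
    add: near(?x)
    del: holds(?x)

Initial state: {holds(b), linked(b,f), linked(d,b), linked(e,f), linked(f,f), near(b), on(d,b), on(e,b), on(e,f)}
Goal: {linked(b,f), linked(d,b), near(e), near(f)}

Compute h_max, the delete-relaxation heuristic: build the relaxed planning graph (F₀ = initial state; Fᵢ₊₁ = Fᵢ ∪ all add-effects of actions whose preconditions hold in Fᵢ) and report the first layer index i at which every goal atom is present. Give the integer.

F0 = init (9 atoms)
F1 = F0 ∪ {linked(b,b), linked(b,d), linked(b,e), near(f), on(b,b), on(f,f)}  (15 atoms)
F2 = F1 ∪ {holds(d), holds(e), holds(f), linked(f,b), linked(f,d), linked(f,e), near(d), near(e)}  (23 atoms)
goal ⊆ F2  ⇒  h_max = 2

2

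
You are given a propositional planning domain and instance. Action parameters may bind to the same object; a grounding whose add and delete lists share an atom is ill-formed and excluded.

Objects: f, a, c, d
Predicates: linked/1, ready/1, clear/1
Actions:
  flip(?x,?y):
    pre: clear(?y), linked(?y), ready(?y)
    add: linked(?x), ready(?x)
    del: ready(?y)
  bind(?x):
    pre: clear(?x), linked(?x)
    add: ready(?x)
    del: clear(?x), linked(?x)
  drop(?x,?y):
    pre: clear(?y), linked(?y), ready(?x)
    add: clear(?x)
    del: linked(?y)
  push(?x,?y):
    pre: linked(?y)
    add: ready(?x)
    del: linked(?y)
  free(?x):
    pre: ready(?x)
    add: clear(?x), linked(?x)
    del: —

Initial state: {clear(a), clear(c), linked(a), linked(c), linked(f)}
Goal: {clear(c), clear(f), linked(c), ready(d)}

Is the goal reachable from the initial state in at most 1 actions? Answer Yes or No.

1. push(f,f)  →  {clear(a), clear(c), linked(a), linked(c), ready(f)}
2. push(d,a)  →  {clear(a), clear(c), linked(c), ready(d), ready(f)}
3. free(f)  →  {clear(a), clear(c), clear(f), linked(c), linked(f), ready(d), ready(f)}
optimal plan length = 3; 3 > 1

No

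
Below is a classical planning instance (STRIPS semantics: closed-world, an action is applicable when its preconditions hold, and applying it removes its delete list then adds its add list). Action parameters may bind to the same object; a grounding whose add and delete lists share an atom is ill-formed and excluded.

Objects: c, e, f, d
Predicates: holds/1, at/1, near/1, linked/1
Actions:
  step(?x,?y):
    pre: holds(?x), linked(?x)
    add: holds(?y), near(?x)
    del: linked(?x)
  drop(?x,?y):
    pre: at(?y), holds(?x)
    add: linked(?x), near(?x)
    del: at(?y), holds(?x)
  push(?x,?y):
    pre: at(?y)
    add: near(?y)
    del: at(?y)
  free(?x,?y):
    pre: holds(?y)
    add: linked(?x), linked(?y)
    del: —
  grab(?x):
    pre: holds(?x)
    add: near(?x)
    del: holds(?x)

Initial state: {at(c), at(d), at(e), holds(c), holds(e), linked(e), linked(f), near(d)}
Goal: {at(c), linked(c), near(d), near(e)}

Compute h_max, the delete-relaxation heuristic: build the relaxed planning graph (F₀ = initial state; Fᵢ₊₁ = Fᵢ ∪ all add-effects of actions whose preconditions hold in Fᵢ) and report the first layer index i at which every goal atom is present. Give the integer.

F0 = init (8 atoms)
F1 = F0 ∪ {holds(d), holds(f), linked(c), linked(d), near(c), near(e)}  (14 atoms)
goal ⊆ F1  ⇒  h_max = 1

1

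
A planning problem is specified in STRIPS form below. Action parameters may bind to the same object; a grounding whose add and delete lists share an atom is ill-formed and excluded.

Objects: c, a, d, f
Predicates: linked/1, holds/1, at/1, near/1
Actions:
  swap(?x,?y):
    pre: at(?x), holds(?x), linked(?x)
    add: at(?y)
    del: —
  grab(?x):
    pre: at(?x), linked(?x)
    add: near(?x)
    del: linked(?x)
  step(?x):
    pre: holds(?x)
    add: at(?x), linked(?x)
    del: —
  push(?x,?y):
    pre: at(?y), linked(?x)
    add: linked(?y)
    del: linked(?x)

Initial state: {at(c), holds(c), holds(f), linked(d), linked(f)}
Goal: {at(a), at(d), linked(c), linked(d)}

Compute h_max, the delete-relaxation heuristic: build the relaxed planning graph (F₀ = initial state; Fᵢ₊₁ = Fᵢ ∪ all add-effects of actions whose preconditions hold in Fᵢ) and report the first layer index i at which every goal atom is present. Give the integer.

2

F0 = init (5 atoms)
F1 = F0 ∪ {at(f), linked(c)}  (7 atoms)
F2 = F1 ∪ {at(a), at(d), near(c), near(f)}  (11 atoms)
goal ⊆ F2  ⇒  h_max = 2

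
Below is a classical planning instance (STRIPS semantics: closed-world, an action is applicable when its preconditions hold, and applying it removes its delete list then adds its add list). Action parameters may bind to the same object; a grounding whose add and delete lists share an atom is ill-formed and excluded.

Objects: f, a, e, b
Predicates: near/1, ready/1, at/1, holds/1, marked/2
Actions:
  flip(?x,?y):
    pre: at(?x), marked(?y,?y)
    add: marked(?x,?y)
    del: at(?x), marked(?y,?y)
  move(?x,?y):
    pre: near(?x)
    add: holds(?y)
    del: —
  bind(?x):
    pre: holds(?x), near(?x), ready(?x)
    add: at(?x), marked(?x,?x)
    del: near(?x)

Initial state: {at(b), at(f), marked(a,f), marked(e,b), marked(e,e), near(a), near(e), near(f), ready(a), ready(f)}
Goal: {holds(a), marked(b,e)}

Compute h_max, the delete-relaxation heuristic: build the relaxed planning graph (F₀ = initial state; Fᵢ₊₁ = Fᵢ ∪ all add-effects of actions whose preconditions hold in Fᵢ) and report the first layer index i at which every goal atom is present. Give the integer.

F0 = init (10 atoms)
F1 = F0 ∪ {holds(a), holds(b), holds(e), holds(f), marked(b,e), marked(f,e)}  (16 atoms)
goal ⊆ F1  ⇒  h_max = 1

1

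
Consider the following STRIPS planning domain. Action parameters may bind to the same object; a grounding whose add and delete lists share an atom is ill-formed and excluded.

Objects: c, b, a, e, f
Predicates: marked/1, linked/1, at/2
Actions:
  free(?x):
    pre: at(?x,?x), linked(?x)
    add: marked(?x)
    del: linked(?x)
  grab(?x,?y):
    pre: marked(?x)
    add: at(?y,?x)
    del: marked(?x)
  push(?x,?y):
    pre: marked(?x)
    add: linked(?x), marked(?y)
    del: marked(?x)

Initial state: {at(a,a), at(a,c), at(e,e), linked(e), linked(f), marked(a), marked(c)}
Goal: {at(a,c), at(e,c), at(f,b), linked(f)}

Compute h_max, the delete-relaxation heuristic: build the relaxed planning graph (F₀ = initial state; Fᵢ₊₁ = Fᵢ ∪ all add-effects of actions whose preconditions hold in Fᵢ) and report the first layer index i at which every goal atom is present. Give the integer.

F0 = init (7 atoms)
F1 = F0 ∪ {at(b,a), at(b,c), at(c,a), at(c,c), at(e,a), at(e,c), at(f,a), at(f,c), linked(a), linked(c), marked(b), marked(e), marked(f)}  (20 atoms)
F2 = F1 ∪ {at(a,b), at(a,e), at(a,f), at(b,b), at(b,e), at(b,f), at(c,b), at(c,e), at(c,f), at(e,b), at(e,f), at(f,b), at(f,e), at(f,f), linked(b)}  (35 atoms)
goal ⊆ F2  ⇒  h_max = 2

2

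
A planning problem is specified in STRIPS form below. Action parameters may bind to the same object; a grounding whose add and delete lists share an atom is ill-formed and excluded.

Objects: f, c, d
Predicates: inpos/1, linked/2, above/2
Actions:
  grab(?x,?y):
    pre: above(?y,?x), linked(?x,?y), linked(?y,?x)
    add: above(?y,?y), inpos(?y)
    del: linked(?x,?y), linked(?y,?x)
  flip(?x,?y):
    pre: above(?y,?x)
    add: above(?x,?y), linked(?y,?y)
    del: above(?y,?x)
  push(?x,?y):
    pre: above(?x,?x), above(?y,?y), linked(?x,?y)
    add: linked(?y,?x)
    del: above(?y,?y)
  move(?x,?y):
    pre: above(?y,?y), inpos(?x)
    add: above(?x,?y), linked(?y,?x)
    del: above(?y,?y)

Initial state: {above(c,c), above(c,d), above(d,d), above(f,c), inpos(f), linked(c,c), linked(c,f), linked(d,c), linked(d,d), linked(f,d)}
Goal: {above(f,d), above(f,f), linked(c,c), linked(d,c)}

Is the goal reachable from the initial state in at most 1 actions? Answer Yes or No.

1. move(f,d)  →  {above(c,c), above(c,d), above(f,c), above(f,d), inpos(f), linked(c,c), linked(c,f), linked(d,c), linked(d,d), linked(d,f), linked(f,d)}
2. grab(d,f)  →  {above(c,c), above(c,d), above(f,c), above(f,d), above(f,f), inpos(f), linked(c,c), linked(c,f), linked(d,c), linked(d,d)}
optimal plan length = 2; 2 > 1

No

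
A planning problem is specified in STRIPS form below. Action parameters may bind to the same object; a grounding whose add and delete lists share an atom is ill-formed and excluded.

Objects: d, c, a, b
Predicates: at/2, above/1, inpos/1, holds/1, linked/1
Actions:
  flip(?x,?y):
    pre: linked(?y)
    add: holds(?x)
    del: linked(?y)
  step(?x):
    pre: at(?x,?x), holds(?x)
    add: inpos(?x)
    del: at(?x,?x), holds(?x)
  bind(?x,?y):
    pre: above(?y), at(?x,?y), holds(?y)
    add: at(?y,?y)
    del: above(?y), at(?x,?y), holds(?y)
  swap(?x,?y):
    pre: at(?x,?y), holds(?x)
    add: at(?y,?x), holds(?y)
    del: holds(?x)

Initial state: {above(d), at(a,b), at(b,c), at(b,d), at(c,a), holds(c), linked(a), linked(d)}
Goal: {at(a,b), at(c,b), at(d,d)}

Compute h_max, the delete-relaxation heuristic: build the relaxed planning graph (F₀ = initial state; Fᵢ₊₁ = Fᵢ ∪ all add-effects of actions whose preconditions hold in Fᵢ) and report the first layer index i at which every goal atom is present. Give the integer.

2

F0 = init (8 atoms)
F1 = F0 ∪ {at(a,c), holds(a), holds(b), holds(d)}  (12 atoms)
F2 = F1 ∪ {at(b,a), at(c,b), at(d,b), at(d,d)}  (16 atoms)
goal ⊆ F2  ⇒  h_max = 2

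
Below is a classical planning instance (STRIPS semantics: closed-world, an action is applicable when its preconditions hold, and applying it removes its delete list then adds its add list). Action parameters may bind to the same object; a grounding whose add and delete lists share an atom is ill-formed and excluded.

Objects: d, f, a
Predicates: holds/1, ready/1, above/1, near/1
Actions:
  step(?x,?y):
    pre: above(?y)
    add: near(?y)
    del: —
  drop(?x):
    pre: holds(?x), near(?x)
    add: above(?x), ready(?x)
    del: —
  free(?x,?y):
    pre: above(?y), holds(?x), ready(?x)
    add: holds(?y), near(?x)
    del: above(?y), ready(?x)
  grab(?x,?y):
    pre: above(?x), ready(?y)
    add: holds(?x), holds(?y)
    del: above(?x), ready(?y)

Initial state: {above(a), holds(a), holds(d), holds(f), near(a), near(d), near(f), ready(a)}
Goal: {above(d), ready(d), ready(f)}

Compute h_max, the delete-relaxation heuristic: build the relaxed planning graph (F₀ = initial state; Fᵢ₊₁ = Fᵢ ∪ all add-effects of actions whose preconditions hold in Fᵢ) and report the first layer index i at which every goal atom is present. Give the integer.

F0 = init (8 atoms)
F1 = F0 ∪ {above(d), above(f), ready(d), ready(f)}  (12 atoms)
goal ⊆ F1  ⇒  h_max = 1

1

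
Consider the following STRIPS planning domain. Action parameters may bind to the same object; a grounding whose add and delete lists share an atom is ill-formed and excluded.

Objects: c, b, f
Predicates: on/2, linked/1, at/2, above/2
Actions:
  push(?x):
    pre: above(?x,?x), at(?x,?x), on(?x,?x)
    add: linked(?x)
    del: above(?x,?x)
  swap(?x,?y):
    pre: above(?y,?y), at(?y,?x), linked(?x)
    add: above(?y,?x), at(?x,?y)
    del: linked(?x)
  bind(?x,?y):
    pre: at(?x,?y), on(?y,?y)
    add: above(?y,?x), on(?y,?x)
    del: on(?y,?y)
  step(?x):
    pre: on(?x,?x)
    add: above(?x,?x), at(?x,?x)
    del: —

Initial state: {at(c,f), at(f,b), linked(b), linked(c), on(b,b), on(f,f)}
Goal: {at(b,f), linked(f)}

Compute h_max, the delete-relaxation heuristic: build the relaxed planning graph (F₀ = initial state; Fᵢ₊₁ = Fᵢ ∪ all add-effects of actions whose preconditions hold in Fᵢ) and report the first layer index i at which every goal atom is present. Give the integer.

F0 = init (6 atoms)
F1 = F0 ∪ {above(b,b), above(b,f), above(f,c), above(f,f), at(b,b), at(f,f), on(b,f), on(f,c)}  (14 atoms)
F2 = F1 ∪ {above(f,b), at(b,f), linked(f)}  (17 atoms)
goal ⊆ F2  ⇒  h_max = 2

2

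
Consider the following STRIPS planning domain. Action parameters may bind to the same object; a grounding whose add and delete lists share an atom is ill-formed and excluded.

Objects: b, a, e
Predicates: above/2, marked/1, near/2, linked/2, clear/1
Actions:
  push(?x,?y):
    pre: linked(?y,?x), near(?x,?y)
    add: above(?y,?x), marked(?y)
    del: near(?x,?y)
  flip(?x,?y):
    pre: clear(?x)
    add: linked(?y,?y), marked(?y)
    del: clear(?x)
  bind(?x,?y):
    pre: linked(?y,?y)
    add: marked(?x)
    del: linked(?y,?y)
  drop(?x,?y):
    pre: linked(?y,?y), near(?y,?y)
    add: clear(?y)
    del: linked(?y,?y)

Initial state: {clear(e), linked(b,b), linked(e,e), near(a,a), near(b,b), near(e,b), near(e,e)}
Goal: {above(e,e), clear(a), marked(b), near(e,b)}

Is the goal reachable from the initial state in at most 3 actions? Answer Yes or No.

No

1. push(b,b)  →  {above(b,b), clear(e), linked(b,b), linked(e,e), marked(b), near(a,a), near(e,b), near(e,e)}
2. push(e,e)  →  {above(b,b), above(e,e), clear(e), linked(b,b), linked(e,e), marked(b), marked(e), near(a,a), near(e,b)}
3. flip(e,a)  →  {above(b,b), above(e,e), linked(a,a), linked(b,b), linked(e,e), marked(a), marked(b), marked(e), near(a,a), near(e,b)}
4. drop(b,a)  →  {above(b,b), above(e,e), clear(a), linked(b,b), linked(e,e), marked(a), marked(b), marked(e), near(a,a), near(e,b)}
optimal plan length = 4; 4 > 3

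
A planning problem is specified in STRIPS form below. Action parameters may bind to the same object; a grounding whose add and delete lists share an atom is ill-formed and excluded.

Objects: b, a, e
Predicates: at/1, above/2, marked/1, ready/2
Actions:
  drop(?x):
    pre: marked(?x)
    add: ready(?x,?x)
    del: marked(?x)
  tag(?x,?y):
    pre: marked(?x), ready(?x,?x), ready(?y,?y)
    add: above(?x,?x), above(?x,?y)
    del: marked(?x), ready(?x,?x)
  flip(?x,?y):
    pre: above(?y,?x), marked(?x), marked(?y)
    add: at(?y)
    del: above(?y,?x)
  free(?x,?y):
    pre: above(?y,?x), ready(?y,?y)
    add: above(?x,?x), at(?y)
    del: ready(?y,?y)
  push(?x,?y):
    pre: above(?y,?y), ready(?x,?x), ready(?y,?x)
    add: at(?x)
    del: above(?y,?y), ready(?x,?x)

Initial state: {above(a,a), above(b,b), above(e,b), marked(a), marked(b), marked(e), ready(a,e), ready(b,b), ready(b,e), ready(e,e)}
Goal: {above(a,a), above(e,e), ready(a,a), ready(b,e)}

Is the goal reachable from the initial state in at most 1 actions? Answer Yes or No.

No

1. drop(a)  →  {above(a,a), above(b,b), above(e,b), marked(b), marked(e), ready(a,a), ready(a,e), ready(b,b), ready(b,e), ready(e,e)}
2. tag(e,b)  →  {above(a,a), above(b,b), above(e,b), above(e,e), marked(b), ready(a,a), ready(a,e), ready(b,b), ready(b,e)}
optimal plan length = 2; 2 > 1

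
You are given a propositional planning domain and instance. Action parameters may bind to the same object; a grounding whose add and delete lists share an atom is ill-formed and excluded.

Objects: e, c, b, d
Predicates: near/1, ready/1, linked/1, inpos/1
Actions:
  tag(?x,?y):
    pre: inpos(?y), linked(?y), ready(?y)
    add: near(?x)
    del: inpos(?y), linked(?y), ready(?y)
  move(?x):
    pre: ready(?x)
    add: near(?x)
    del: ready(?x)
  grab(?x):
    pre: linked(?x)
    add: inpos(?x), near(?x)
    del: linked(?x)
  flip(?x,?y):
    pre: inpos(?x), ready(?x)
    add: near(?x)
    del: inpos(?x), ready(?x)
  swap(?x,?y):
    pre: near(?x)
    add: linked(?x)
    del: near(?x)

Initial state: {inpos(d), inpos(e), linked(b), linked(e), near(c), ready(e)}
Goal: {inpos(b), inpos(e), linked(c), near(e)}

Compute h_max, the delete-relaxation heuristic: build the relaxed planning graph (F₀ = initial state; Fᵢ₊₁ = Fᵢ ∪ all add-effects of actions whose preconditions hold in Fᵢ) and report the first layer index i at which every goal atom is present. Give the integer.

F0 = init (6 atoms)
F1 = F0 ∪ {inpos(b), linked(c), near(b), near(d), near(e)}  (11 atoms)
goal ⊆ F1  ⇒  h_max = 1

1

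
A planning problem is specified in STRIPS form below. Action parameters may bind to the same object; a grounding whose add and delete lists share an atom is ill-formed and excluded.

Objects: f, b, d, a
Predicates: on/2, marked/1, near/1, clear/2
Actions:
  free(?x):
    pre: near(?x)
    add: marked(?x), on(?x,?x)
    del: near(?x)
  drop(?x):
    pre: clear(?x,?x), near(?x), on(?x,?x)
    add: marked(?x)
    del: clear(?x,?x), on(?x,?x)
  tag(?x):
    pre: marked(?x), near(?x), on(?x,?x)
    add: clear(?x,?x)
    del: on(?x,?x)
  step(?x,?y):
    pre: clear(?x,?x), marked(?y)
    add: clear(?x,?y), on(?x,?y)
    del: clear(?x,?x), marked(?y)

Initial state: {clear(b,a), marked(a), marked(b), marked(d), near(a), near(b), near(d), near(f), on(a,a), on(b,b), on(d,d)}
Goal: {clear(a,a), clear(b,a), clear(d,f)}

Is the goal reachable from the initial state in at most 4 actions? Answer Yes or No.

Yes

1. free(f)  →  {clear(b,a), marked(a), marked(b), marked(d), marked(f), near(a), near(b), near(d), on(a,a), on(b,b), on(d,d), on(f,f)}
2. tag(d)  →  {clear(b,a), clear(d,d), marked(a), marked(b), marked(d), marked(f), near(a), near(b), near(d), on(a,a), on(b,b), on(f,f)}
3. tag(a)  →  {clear(a,a), clear(b,a), clear(d,d), marked(a), marked(b), marked(d), marked(f), near(a), near(b), near(d), on(b,b), on(f,f)}
4. step(d,f)  →  {clear(a,a), clear(b,a), clear(d,f), marked(a), marked(b), marked(d), near(a), near(b), near(d), on(b,b), on(d,f), on(f,f)}
optimal plan length = 4; 4 ≤ 4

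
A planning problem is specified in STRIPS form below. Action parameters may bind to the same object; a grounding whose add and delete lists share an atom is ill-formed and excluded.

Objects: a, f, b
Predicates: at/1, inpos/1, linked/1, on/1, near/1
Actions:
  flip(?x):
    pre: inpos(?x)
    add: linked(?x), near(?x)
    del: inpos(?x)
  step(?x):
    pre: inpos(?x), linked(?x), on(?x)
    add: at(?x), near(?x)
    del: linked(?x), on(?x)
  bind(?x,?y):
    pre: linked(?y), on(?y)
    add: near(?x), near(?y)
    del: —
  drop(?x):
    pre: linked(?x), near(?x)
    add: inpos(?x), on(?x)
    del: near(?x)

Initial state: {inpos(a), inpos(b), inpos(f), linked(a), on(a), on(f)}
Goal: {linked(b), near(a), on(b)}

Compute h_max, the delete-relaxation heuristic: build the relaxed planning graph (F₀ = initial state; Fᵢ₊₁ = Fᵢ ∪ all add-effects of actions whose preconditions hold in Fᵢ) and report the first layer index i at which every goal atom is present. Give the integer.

F0 = init (6 atoms)
F1 = F0 ∪ {at(a), linked(b), linked(f), near(a), near(b), near(f)}  (12 atoms)
F2 = F1 ∪ {at(f), on(b)}  (14 atoms)
goal ⊆ F2  ⇒  h_max = 2

2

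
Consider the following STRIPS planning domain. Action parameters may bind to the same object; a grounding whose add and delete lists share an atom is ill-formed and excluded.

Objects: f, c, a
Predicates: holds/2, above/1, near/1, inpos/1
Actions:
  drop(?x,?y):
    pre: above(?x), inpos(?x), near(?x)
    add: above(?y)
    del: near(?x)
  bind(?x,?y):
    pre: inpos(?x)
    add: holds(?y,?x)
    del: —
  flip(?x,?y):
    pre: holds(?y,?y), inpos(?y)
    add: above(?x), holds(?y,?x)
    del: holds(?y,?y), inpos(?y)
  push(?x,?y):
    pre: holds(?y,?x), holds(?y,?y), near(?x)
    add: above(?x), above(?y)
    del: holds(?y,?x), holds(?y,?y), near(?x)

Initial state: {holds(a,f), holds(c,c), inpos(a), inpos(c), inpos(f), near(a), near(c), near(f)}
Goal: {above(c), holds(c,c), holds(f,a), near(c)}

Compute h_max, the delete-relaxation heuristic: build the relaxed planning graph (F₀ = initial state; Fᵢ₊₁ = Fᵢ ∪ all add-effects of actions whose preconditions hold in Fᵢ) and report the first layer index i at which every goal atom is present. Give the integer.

F0 = init (8 atoms)
F1 = F0 ∪ {above(a), above(c), above(f), holds(a,a), holds(a,c), holds(c,a), holds(c,f), holds(f,a), holds(f,c), holds(f,f)}  (18 atoms)
goal ⊆ F1  ⇒  h_max = 1

1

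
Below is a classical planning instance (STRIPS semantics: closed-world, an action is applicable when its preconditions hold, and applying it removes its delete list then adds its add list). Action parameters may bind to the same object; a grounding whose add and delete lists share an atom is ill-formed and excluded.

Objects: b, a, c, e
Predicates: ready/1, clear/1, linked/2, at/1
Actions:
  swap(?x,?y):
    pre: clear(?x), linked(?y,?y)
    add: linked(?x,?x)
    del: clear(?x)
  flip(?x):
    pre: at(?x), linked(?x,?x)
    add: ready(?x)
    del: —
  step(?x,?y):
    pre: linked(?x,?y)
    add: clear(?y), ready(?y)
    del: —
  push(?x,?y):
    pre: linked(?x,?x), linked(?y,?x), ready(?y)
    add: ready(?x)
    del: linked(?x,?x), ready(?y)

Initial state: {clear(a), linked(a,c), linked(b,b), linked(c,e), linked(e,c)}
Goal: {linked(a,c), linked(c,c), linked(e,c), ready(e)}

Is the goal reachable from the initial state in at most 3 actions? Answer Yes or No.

Yes

1. step(a,c)  →  {clear(a), clear(c), linked(a,c), linked(b,b), linked(c,e), linked(e,c), ready(c)}
2. swap(c,b)  →  {clear(a), linked(a,c), linked(b,b), linked(c,c), linked(c,e), linked(e,c), ready(c)}
3. step(c,e)  →  {clear(a), clear(e), linked(a,c), linked(b,b), linked(c,c), linked(c,e), linked(e,c), ready(c), ready(e)}
optimal plan length = 3; 3 ≤ 3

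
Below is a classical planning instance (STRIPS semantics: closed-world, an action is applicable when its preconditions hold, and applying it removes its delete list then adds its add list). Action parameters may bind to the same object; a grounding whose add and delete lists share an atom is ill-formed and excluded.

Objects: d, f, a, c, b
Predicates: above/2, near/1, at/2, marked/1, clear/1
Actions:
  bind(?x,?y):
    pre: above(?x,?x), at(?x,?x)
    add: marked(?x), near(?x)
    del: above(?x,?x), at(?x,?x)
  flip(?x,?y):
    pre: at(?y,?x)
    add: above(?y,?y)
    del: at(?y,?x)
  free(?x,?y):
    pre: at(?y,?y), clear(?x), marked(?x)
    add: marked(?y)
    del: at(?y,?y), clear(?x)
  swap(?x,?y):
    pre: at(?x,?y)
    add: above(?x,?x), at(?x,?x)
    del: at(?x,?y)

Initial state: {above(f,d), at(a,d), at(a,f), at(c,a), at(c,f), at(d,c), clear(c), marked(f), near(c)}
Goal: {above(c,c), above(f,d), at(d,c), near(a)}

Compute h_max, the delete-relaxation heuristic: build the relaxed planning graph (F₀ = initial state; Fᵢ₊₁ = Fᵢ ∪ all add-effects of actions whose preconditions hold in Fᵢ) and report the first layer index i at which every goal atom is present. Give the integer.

F0 = init (9 atoms)
F1 = F0 ∪ {above(a,a), above(c,c), above(d,d), at(a,a), at(c,c), at(d,d)}  (15 atoms)
F2 = F1 ∪ {marked(a), marked(c), marked(d), near(a), near(d)}  (20 atoms)
goal ⊆ F2  ⇒  h_max = 2

2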